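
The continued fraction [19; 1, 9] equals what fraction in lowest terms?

Using pₖ = aₖpₖ₋₁ + pₖ₋₂ and qₖ = aₖqₖ₋₁ + qₖ₋₂:
  k=0: a=19, p=19, q=1
  k=1: a=1, p=20, q=1
  k=2: a=9, p=199, q=10

199/10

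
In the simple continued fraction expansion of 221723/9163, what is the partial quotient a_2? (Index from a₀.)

16

221723 = 24·9163 + 1811   →  a_0 = 24
9163 = 5·1811 + 108   →  a_1 = 5
1811 = 16·108 + 83   →  a_2 = 16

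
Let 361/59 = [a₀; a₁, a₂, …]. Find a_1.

8

361 = 6·59 + 7   →  a_0 = 6
59 = 8·7 + 3   →  a_1 = 8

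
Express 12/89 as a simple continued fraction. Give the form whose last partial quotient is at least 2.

[0; 7, 2, 2, 2]

12 = 0×89 + 12
89 = 7×12 + 5
12 = 2×5 + 2
5 = 2×2 + 1
2 = 2×1 + 0  (stop)
So 12/89 = [0; 7, 2, 2, 2].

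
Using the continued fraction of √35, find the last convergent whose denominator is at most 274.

√35 = [5; 1, 10, …] (period length 2).
Convergents:
  p_0/q_0 = 5/1
  p_1/q_1 = 6/1
  p_2/q_2 = 65/11
  p_3/q_3 = 71/12
  p_4/q_4 = 775/131
  p_5/q_5 = 846/143
  p_6/q_6 = 9235/1561
q_5 = 143 ≤ 274 < 1561 = q_6, so the answer is 846/143.

846/143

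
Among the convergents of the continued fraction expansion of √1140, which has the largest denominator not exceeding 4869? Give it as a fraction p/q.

√1140 = [33; 1, 3, 4, 3, 1, 66, …] (period length 6).
Convergents:
  p_0/q_0 = 33/1
  p_1/q_1 = 34/1
  p_2/q_2 = 135/4
  p_3/q_3 = 574/17
  p_4/q_4 = 1857/55
  p_5/q_5 = 2431/72
  p_6/q_6 = 162303/4807
  p_7/q_7 = 164734/4879
q_6 = 4807 ≤ 4869 < 4879 = q_7, so the answer is 162303/4807.

162303/4807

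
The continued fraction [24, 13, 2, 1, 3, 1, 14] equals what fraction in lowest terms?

66567/2765

Fold from the inside: start with 14/1.
  1 + 1/14 = 15/14
  3 + 14/15 = 59/15
  1 + 15/59 = 74/59
  2 + 59/74 = 207/74
  13 + 74/207 = 2765/207
  24 + 207/2765 = 66567/2765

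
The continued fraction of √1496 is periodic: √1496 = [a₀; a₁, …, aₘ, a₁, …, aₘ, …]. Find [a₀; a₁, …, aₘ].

[38; 1, 2, 9, 2, 1, 76]

a₀ = ⌊√1496⌋ = 38.
With m₀=0, d₀=1 and mₖ₊₁ = dₖaₖ − mₖ, dₖ₊₁ = (n − mₖ₊₁²)/dₖ, aₖ₊₁ = ⌊(a₀+mₖ₊₁)/dₖ₊₁⌋:
  k=1: m=38, d=52, a=1
  k=2: m=14, d=25, a=2
  k=3: m=36, d=8, a=9
  k=4: m=36, d=25, a=2
  k=5: m=14, d=52, a=1
  k=6: m=38, d=1, a=76
d=1 and a=2a₀=76 at k=6, so the next step gives (m, d) = (38, 52) again — its k=1 value — and the period has length 6.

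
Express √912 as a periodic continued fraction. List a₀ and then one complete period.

a₀ = ⌊√912⌋ = 30.
With m₀=0, d₀=1 and mₖ₊₁ = dₖaₖ − mₖ, dₖ₊₁ = (n − mₖ₊₁²)/dₖ, aₖ₊₁ = ⌊(a₀+mₖ₊₁)/dₖ₊₁⌋:
  k=1: m=30, d=12, a=5
  k=2: m=30, d=1, a=60
d=1 and a=2a₀=60 at k=2, so the next step gives (m, d) = (30, 12) again — its k=1 value — and the period has length 2.

[30; 5, 60]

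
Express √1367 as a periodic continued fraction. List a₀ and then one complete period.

a₀ = ⌊√1367⌋ = 36.
With m₀=0, d₀=1 and mₖ₊₁ = dₖaₖ − mₖ, dₖ₊₁ = (n − mₖ₊₁²)/dₖ, aₖ₊₁ = ⌊(a₀+mₖ₊₁)/dₖ₊₁⌋:
  k=1: m=36, d=71, a=1
  k=2: m=35, d=2, a=35
  k=3: m=35, d=71, a=1
  k=4: m=36, d=1, a=72
d=1 and a=2a₀=72 at k=4, so the next step gives (m, d) = (36, 71) again — its k=1 value — and the period has length 4.

[36; 1, 35, 1, 72]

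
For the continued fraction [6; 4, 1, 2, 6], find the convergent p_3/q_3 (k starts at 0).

87/14

Using pₖ = aₖpₖ₋₁ + pₖ₋₂, qₖ = aₖqₖ₋₁ + qₖ₋₂ (with p₋₁=1, p₋₂=0, q₋₁=0, q₋₂=1):
  k=0: a=6, p=6, q=1
  k=1: a=4, p=25, q=4
  k=2: a=1, p=31, q=5
  k=3: a=2, p=87, q=14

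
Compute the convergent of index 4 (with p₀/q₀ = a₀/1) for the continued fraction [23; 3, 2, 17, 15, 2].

42778/1837

Using pₖ = aₖpₖ₋₁ + pₖ₋₂, qₖ = aₖqₖ₋₁ + qₖ₋₂ (with p₋₁=1, p₋₂=0, q₋₁=0, q₋₂=1):
  k=0: a=23, p=23, q=1
  k=1: a=3, p=70, q=3
  k=2: a=2, p=163, q=7
  k=3: a=17, p=2841, q=122
  k=4: a=15, p=42778, q=1837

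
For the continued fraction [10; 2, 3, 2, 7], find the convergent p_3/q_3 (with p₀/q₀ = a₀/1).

Using pₖ = aₖpₖ₋₁ + pₖ₋₂, qₖ = aₖqₖ₋₁ + qₖ₋₂ (with p₋₁=1, p₋₂=0, q₋₁=0, q₋₂=1):
  k=0: a=10, p=10, q=1
  k=1: a=2, p=21, q=2
  k=2: a=3, p=73, q=7
  k=3: a=2, p=167, q=16

167/16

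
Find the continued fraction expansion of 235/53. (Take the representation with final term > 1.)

235 = 4×53 + 23
53 = 2×23 + 7
23 = 3×7 + 2
7 = 3×2 + 1
2 = 2×1 + 0  (stop)
So 235/53 = [4; 2, 3, 3, 2].

[4; 2, 3, 3, 2]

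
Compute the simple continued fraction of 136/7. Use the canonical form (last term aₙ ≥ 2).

136 = 19*7 + 3
7 = 2*3 + 1
3 = 3*1 + 0  (stop)
So 136/7 = [19; 2, 3].

[19; 2, 3]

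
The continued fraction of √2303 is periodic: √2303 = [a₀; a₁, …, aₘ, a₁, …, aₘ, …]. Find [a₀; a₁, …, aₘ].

a₀ = ⌊√2303⌋ = 47.

[47; 1, 94]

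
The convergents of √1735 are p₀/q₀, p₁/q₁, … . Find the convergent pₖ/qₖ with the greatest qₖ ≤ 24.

958/23

√1735 = [41; 1, 1, 1, 7, 1, 1, 1, 82, …] (period length 8).
Convergents:
  p_0/q_0 = 41/1
  p_1/q_1 = 42/1
  p_2/q_2 = 83/2
  p_3/q_3 = 125/3
  p_4/q_4 = 958/23
  p_5/q_5 = 1083/26
q_4 = 23 ≤ 24 < 26 = q_5, so the answer is 958/23.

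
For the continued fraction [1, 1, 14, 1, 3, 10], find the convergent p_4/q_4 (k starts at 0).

122/63

Using pₖ = aₖpₖ₋₁ + pₖ₋₂, qₖ = aₖqₖ₋₁ + qₖ₋₂ (with p₋₁=1, p₋₂=0, q₋₁=0, q₋₂=1):
  k=0: a=1, p=1, q=1
  k=1: a=1, p=2, q=1
  k=2: a=14, p=29, q=15
  k=3: a=1, p=31, q=16
  k=4: a=3, p=122, q=63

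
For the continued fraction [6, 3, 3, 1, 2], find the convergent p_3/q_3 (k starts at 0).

82/13

Using pₖ = aₖpₖ₋₁ + pₖ₋₂, qₖ = aₖqₖ₋₁ + qₖ₋₂ (with p₋₁=1, p₋₂=0, q₋₁=0, q₋₂=1):
  k=0: a=6, p=6, q=1
  k=1: a=3, p=19, q=3
  k=2: a=3, p=63, q=10
  k=3: a=1, p=82, q=13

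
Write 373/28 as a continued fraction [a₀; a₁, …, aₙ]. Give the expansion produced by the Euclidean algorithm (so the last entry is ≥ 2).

373 = 13·28 + 9
28 = 3·9 + 1
9 = 9·1 + 0  (stop)
So 373/28 = [13; 3, 9].

[13; 3, 9]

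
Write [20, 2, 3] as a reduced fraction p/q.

143/7

Using pₖ = aₖpₖ₋₁ + pₖ₋₂ and qₖ = aₖqₖ₋₁ + qₖ₋₂:
  k=0: a=20, p=20, q=1
  k=1: a=2, p=41, q=2
  k=2: a=3, p=143, q=7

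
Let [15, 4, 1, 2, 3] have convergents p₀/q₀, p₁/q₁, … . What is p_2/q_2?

76/5

Using pₖ = aₖpₖ₋₁ + pₖ₋₂, qₖ = aₖqₖ₋₁ + qₖ₋₂ (with p₋₁=1, p₋₂=0, q₋₁=0, q₋₂=1):
  k=0: a=15, p=15, q=1
  k=1: a=4, p=61, q=4
  k=2: a=1, p=76, q=5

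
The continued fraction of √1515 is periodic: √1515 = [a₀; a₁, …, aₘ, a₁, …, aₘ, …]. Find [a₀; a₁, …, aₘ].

a₀ = ⌊√1515⌋ = 38.

[38; 1, 11, 1, 76]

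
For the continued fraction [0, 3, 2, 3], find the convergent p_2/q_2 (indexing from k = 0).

Using pₖ = aₖpₖ₋₁ + pₖ₋₂, qₖ = aₖqₖ₋₁ + qₖ₋₂ (with p₋₁=1, p₋₂=0, q₋₁=0, q₋₂=1):
  k=0: a=0, p=0, q=1
  k=1: a=3, p=1, q=3
  k=2: a=2, p=2, q=7

2/7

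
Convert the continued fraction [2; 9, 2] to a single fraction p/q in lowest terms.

40/19

Using pₖ = aₖpₖ₋₁ + pₖ₋₂ and qₖ = aₖqₖ₋₁ + qₖ₋₂:
  k=0: a=2, p=2, q=1
  k=1: a=9, p=19, q=9
  k=2: a=2, p=40, q=19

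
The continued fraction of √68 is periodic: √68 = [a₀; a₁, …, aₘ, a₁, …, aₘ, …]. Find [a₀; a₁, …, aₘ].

a₀ = ⌊√68⌋ = 8.
With m₀=0, d₀=1 and mₖ₊₁ = dₖaₖ − mₖ, dₖ₊₁ = (n − mₖ₊₁²)/dₖ, aₖ₊₁ = ⌊(a₀+mₖ₊₁)/dₖ₊₁⌋:
  k=1: m=8, d=4, a=4
  k=2: m=8, d=1, a=16
d=1 and a=2a₀=16 at k=2, so the next step gives (m, d) = (8, 4) again — its k=1 value — and the period has length 2.

[8; 4, 16]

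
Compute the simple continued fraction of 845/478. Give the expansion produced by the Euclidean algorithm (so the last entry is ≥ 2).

[1; 1, 3, 3, 3, 1, 3, 2]

845 = 1*478 + 367
478 = 1*367 + 111
367 = 3*111 + 34
111 = 3*34 + 9
34 = 3*9 + 7
9 = 1*7 + 2
7 = 3*2 + 1
2 = 2*1 + 0  (stop)
So 845/478 = [1; 1, 3, 3, 3, 1, 3, 2].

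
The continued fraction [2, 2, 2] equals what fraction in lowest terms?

Using pₖ = aₖpₖ₋₁ + pₖ₋₂ and qₖ = aₖqₖ₋₁ + qₖ₋₂:
  k=0: a=2, p=2, q=1
  k=1: a=2, p=5, q=2
  k=2: a=2, p=12, q=5

12/5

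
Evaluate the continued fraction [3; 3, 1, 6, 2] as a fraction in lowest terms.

Fold from the inside: start with 2/1.
  6 + 1/2 = 13/2
  1 + 2/13 = 15/13
  3 + 13/15 = 58/15
  3 + 15/58 = 189/58

189/58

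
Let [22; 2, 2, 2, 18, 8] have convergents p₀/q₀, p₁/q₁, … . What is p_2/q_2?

Using pₖ = aₖpₖ₋₁ + pₖ₋₂, qₖ = aₖqₖ₋₁ + qₖ₋₂ (with p₋₁=1, p₋₂=0, q₋₁=0, q₋₂=1):
  k=0: a=22, p=22, q=1
  k=1: a=2, p=45, q=2
  k=2: a=2, p=112, q=5

112/5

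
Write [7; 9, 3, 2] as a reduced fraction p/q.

462/65

Fold from the inside: start with 2/1.
  3 + 1/2 = 7/2
  9 + 2/7 = 65/7
  7 + 7/65 = 462/65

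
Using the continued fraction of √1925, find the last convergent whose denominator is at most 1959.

30844/703

√1925 = [43; 1, 6, 1, 86, …] (period length 4).
Convergents:
  p_0/q_0 = 43/1
  p_1/q_1 = 44/1
  p_2/q_2 = 307/7
  p_3/q_3 = 351/8
  p_4/q_4 = 30493/695
  p_5/q_5 = 30844/703
  p_6/q_6 = 215557/4913
q_5 = 703 ≤ 1959 < 4913 = q_6, so the answer is 30844/703.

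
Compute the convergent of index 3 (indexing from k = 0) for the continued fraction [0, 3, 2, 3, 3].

Using pₖ = aₖpₖ₋₁ + pₖ₋₂, qₖ = aₖqₖ₋₁ + qₖ₋₂ (with p₋₁=1, p₋₂=0, q₋₁=0, q₋₂=1):
  k=0: a=0, p=0, q=1
  k=1: a=3, p=1, q=3
  k=2: a=2, p=2, q=7
  k=3: a=3, p=7, q=24

7/24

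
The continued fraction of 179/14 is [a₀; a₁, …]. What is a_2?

179 = 12·14 + 11   →  a_0 = 12
14 = 1·11 + 3   →  a_1 = 1
11 = 3·3 + 2   →  a_2 = 3

3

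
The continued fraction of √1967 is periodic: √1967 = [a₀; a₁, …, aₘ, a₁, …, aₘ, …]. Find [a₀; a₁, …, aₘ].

a₀ = ⌊√1967⌋ = 44.
With m₀=0, d₀=1 and mₖ₊₁ = dₖaₖ − mₖ, dₖ₊₁ = (n − mₖ₊₁²)/dₖ, aₖ₊₁ = ⌊(a₀+mₖ₊₁)/dₖ₊₁⌋:
  k=1: m=44, d=31, a=2
  k=2: m=18, d=53, a=1
  k=3: m=35, d=14, a=5
  k=4: m=35, d=53, a=1
  k=5: m=18, d=31, a=2
  k=6: m=44, d=1, a=88
d=1 and a=2a₀=88 at k=6, so the next step gives (m, d) = (44, 31) again — its k=1 value — and the period has length 6.

[44; 2, 1, 5, 1, 2, 88]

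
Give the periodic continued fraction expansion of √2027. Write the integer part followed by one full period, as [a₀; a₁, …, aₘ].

a₀ = ⌊√2027⌋ = 45.

[45; 45, 90]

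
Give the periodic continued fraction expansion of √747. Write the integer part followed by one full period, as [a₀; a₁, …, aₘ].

a₀ = ⌊√747⌋ = 27.
With m₀=0, d₀=1 and mₖ₊₁ = dₖaₖ − mₖ, dₖ₊₁ = (n − mₖ₊₁²)/dₖ, aₖ₊₁ = ⌊(a₀+mₖ₊₁)/dₖ₊₁⌋:
  k=1: m=27, d=18, a=3
  k=2: m=27, d=1, a=54
d=1 and a=2a₀=54 at k=2, so the next step gives (m, d) = (27, 18) again — its k=1 value — and the period has length 2.

[27; 3, 54]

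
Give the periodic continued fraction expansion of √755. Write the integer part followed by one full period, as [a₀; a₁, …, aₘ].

a₀ = ⌊√755⌋ = 27.
With m₀=0, d₀=1 and mₖ₊₁ = dₖaₖ − mₖ, dₖ₊₁ = (n − mₖ₊₁²)/dₖ, aₖ₊₁ = ⌊(a₀+mₖ₊₁)/dₖ₊₁⌋:
  k=1: m=27, d=26, a=2
  k=2: m=25, d=5, a=10
  k=3: m=25, d=26, a=2
  k=4: m=27, d=1, a=54
d=1 and a=2a₀=54 at k=4, so the next step gives (m, d) = (27, 26) again — its k=1 value — and the period has length 4.

[27; 2, 10, 2, 54]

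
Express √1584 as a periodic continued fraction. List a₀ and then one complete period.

[39; 1, 3, 1, 78]

a₀ = ⌊√1584⌋ = 39.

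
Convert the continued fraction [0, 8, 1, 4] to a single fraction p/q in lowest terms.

5/44

Fold from the inside: start with 4/1.
  1 + 1/4 = 5/4
  8 + 4/5 = 44/5
  0 + 5/44 = 5/44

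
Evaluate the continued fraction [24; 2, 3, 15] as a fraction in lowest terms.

Using pₖ = aₖpₖ₋₁ + pₖ₋₂ and qₖ = aₖqₖ₋₁ + qₖ₋₂:
  k=0: a=24, p=24, q=1
  k=1: a=2, p=49, q=2
  k=2: a=3, p=171, q=7
  k=3: a=15, p=2614, q=107

2614/107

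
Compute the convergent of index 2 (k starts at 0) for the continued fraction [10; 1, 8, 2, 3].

Using pₖ = aₖpₖ₋₁ + pₖ₋₂, qₖ = aₖqₖ₋₁ + qₖ₋₂ (with p₋₁=1, p₋₂=0, q₋₁=0, q₋₂=1):
  k=0: a=10, p=10, q=1
  k=1: a=1, p=11, q=1
  k=2: a=8, p=98, q=9

98/9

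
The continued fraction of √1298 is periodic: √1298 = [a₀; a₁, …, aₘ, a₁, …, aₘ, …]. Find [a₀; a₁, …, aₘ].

a₀ = ⌊√1298⌋ = 36.
With m₀=0, d₀=1 and mₖ₊₁ = dₖaₖ − mₖ, dₖ₊₁ = (n − mₖ₊₁²)/dₖ, aₖ₊₁ = ⌊(a₀+mₖ₊₁)/dₖ₊₁⌋:
  k=1: m=36, d=2, a=36
  k=2: m=36, d=1, a=72
d=1 and a=2a₀=72 at k=2, so the next step gives (m, d) = (36, 2) again — its k=1 value — and the period has length 2.

[36; 36, 72]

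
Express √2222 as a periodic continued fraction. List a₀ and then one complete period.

[47; 7, 4, 7, 94]

a₀ = ⌊√2222⌋ = 47.
With m₀=0, d₀=1 and mₖ₊₁ = dₖaₖ − mₖ, dₖ₊₁ = (n − mₖ₊₁²)/dₖ, aₖ₊₁ = ⌊(a₀+mₖ₊₁)/dₖ₊₁⌋:
  k=1: m=47, d=13, a=7
  k=2: m=44, d=22, a=4
  k=3: m=44, d=13, a=7
  k=4: m=47, d=1, a=94
d=1 and a=2a₀=94 at k=4, so the next step gives (m, d) = (47, 13) again — its k=1 value — and the period has length 4.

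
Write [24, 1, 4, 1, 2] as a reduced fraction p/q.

422/17

Using pₖ = aₖpₖ₋₁ + pₖ₋₂ and qₖ = aₖqₖ₋₁ + qₖ₋₂:
  k=0: a=24, p=24, q=1
  k=1: a=1, p=25, q=1
  k=2: a=4, p=124, q=5
  k=3: a=1, p=149, q=6
  k=4: a=2, p=422, q=17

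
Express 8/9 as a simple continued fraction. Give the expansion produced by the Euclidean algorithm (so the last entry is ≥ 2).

8 = 0×9 + 8
9 = 1×8 + 1
8 = 8×1 + 0  (stop)
So 8/9 = [0; 1, 8].

[0; 1, 8]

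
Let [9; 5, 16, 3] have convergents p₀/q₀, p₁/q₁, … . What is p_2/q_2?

745/81

Using pₖ = aₖpₖ₋₁ + pₖ₋₂, qₖ = aₖqₖ₋₁ + qₖ₋₂ (with p₋₁=1, p₋₂=0, q₋₁=0, q₋₂=1):
  k=0: a=9, p=9, q=1
  k=1: a=5, p=46, q=5
  k=2: a=16, p=745, q=81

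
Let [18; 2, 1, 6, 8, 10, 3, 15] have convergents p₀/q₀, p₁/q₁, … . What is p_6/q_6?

Using pₖ = aₖpₖ₋₁ + pₖ₋₂, qₖ = aₖqₖ₋₁ + qₖ₋₂ (with p₋₁=1, p₋₂=0, q₋₁=0, q₋₂=1):
  k=0: a=18, p=18, q=1
  k=1: a=2, p=37, q=2
  k=2: a=1, p=55, q=3
  k=3: a=6, p=367, q=20
  k=4: a=8, p=2991, q=163
  k=5: a=10, p=30277, q=1650
  k=6: a=3, p=93822, q=5113

93822/5113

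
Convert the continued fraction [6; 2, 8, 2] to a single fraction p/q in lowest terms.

Fold from the inside: start with 2/1.
  8 + 1/2 = 17/2
  2 + 2/17 = 36/17
  6 + 17/36 = 233/36

233/36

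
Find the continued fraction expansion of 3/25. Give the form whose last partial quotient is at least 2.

3 = 0×25 + 3
25 = 8×3 + 1
3 = 3×1 + 0  (stop)
So 3/25 = [0; 8, 3].

[0; 8, 3]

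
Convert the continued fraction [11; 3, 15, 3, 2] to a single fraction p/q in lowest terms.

Fold from the inside: start with 2/1.
  3 + 1/2 = 7/2
  15 + 2/7 = 107/7
  3 + 7/107 = 328/107
  11 + 107/328 = 3715/328

3715/328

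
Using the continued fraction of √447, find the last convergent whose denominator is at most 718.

√447 = [21; 7, 42, …] (period length 2).
Convergents:
  p_0/q_0 = 21/1
  p_1/q_1 = 148/7
  p_2/q_2 = 6237/295
  p_3/q_3 = 43807/2072
q_2 = 295 ≤ 718 < 2072 = q_3, so the answer is 6237/295.

6237/295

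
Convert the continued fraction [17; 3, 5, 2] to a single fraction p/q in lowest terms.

Using pₖ = aₖpₖ₋₁ + pₖ₋₂ and qₖ = aₖqₖ₋₁ + qₖ₋₂:
  k=0: a=17, p=17, q=1
  k=1: a=3, p=52, q=3
  k=2: a=5, p=277, q=16
  k=3: a=2, p=606, q=35

606/35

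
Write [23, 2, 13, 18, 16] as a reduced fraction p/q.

183978/7835

Fold from the inside: start with 16/1.
  18 + 1/16 = 289/16
  13 + 16/289 = 3773/289
  2 + 289/3773 = 7835/3773
  23 + 3773/7835 = 183978/7835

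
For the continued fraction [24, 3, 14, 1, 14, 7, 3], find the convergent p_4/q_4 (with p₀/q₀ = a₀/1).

16712/687

Using pₖ = aₖpₖ₋₁ + pₖ₋₂, qₖ = aₖqₖ₋₁ + qₖ₋₂ (with p₋₁=1, p₋₂=0, q₋₁=0, q₋₂=1):
  k=0: a=24, p=24, q=1
  k=1: a=3, p=73, q=3
  k=2: a=14, p=1046, q=43
  k=3: a=1, p=1119, q=46
  k=4: a=14, p=16712, q=687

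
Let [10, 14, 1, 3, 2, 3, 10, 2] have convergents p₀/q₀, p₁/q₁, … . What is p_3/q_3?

594/59

Using pₖ = aₖpₖ₋₁ + pₖ₋₂, qₖ = aₖqₖ₋₁ + qₖ₋₂ (with p₋₁=1, p₋₂=0, q₋₁=0, q₋₂=1):
  k=0: a=10, p=10, q=1
  k=1: a=14, p=141, q=14
  k=2: a=1, p=151, q=15
  k=3: a=3, p=594, q=59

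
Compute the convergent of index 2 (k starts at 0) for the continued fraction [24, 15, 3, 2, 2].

1107/46

Using pₖ = aₖpₖ₋₁ + pₖ₋₂, qₖ = aₖqₖ₋₁ + qₖ₋₂ (with p₋₁=1, p₋₂=0, q₋₁=0, q₋₂=1):
  k=0: a=24, p=24, q=1
  k=1: a=15, p=361, q=15
  k=2: a=3, p=1107, q=46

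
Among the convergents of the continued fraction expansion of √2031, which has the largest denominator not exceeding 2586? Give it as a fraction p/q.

√2031 = [45; 15, 90, …] (period length 2).
Convergents:
  p_0/q_0 = 45/1
  p_1/q_1 = 676/15
  p_2/q_2 = 60885/1351
  p_3/q_3 = 913951/20280
q_2 = 1351 ≤ 2586 < 20280 = q_3, so the answer is 60885/1351.

60885/1351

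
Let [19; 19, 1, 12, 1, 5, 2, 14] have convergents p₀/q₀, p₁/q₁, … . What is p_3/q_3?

4934/259

Using pₖ = aₖpₖ₋₁ + pₖ₋₂, qₖ = aₖqₖ₋₁ + qₖ₋₂ (with p₋₁=1, p₋₂=0, q₋₁=0, q₋₂=1):
  k=0: a=19, p=19, q=1
  k=1: a=19, p=362, q=19
  k=2: a=1, p=381, q=20
  k=3: a=12, p=4934, q=259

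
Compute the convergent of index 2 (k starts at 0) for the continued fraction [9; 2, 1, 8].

Using pₖ = aₖpₖ₋₁ + pₖ₋₂, qₖ = aₖqₖ₋₁ + qₖ₋₂ (with p₋₁=1, p₋₂=0, q₋₁=0, q₋₂=1):
  k=0: a=9, p=9, q=1
  k=1: a=2, p=19, q=2
  k=2: a=1, p=28, q=3

28/3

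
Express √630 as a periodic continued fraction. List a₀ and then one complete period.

a₀ = ⌊√630⌋ = 25.

[25; 10, 50]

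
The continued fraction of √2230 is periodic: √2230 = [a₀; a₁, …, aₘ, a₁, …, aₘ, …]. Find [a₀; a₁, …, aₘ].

[47; 4, 2, 18, 2, 4, 94]

a₀ = ⌊√2230⌋ = 47.
With m₀=0, d₀=1 and mₖ₊₁ = dₖaₖ − mₖ, dₖ₊₁ = (n − mₖ₊₁²)/dₖ, aₖ₊₁ = ⌊(a₀+mₖ₊₁)/dₖ₊₁⌋:
  k=1: m=47, d=21, a=4
  k=2: m=37, d=41, a=2
  k=3: m=45, d=5, a=18
  k=4: m=45, d=41, a=2
  k=5: m=37, d=21, a=4
  k=6: m=47, d=1, a=94
d=1 and a=2a₀=94 at k=6, so the next step gives (m, d) = (47, 21) again — its k=1 value — and the period has length 6.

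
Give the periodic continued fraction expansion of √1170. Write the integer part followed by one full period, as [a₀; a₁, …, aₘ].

a₀ = ⌊√1170⌋ = 34.
With m₀=0, d₀=1 and mₖ₊₁ = dₖaₖ − mₖ, dₖ₊₁ = (n − mₖ₊₁²)/dₖ, aₖ₊₁ = ⌊(a₀+mₖ₊₁)/dₖ₊₁⌋:
  k=1: m=34, d=14, a=4
  k=2: m=22, d=49, a=1
  k=3: m=27, d=9, a=6
  k=4: m=27, d=49, a=1
  k=5: m=22, d=14, a=4
  k=6: m=34, d=1, a=68
d=1 and a=2a₀=68 at k=6, so the next step gives (m, d) = (34, 14) again — its k=1 value — and the period has length 6.

[34; 4, 1, 6, 1, 4, 68]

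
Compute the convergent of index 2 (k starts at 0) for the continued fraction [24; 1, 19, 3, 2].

499/20

Using pₖ = aₖpₖ₋₁ + pₖ₋₂, qₖ = aₖqₖ₋₁ + qₖ₋₂ (with p₋₁=1, p₋₂=0, q₋₁=0, q₋₂=1):
  k=0: a=24, p=24, q=1
  k=1: a=1, p=25, q=1
  k=2: a=19, p=499, q=20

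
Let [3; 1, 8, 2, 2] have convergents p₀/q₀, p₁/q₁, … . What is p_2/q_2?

Using pₖ = aₖpₖ₋₁ + pₖ₋₂, qₖ = aₖqₖ₋₁ + qₖ₋₂ (with p₋₁=1, p₋₂=0, q₋₁=0, q₋₂=1):
  k=0: a=3, p=3, q=1
  k=1: a=1, p=4, q=1
  k=2: a=8, p=35, q=9

35/9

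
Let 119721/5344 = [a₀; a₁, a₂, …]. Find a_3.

13

119721 = 22·5344 + 2153   →  a_0 = 22
5344 = 2·2153 + 1038   →  a_1 = 2
2153 = 2·1038 + 77   →  a_2 = 2
1038 = 13·77 + 37   →  a_3 = 13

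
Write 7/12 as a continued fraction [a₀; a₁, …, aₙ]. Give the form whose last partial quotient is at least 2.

7 = 0*12 + 7
12 = 1*7 + 5
7 = 1*5 + 2
5 = 2*2 + 1
2 = 2*1 + 0  (stop)
So 7/12 = [0; 1, 1, 2, 2].

[0; 1, 1, 2, 2]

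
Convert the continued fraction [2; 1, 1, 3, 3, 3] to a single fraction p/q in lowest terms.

195/76

Fold from the inside: start with 3/1.
  3 + 1/3 = 10/3
  3 + 3/10 = 33/10
  1 + 10/33 = 43/33
  1 + 33/43 = 76/43
  2 + 43/76 = 195/76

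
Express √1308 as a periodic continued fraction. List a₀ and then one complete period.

[36; 6, 72]

a₀ = ⌊√1308⌋ = 36.
With m₀=0, d₀=1 and mₖ₊₁ = dₖaₖ − mₖ, dₖ₊₁ = (n − mₖ₊₁²)/dₖ, aₖ₊₁ = ⌊(a₀+mₖ₊₁)/dₖ₊₁⌋:
  k=1: m=36, d=12, a=6
  k=2: m=36, d=1, a=72
d=1 and a=2a₀=72 at k=2, so the next step gives (m, d) = (36, 12) again — its k=1 value — and the period has length 2.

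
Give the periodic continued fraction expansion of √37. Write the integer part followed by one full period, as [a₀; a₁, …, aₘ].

a₀ = ⌊√37⌋ = 6.
With m₀=0, d₀=1 and mₖ₊₁ = dₖaₖ − mₖ, dₖ₊₁ = (n − mₖ₊₁²)/dₖ, aₖ₊₁ = ⌊(a₀+mₖ₊₁)/dₖ₊₁⌋:
  k=1: m=6, d=1, a=12
d=1 and a=2a₀=12 at k=1, so the next step gives (m, d) = (6, 1) again — its k=1 value — and the period has length 1.

[6; 12]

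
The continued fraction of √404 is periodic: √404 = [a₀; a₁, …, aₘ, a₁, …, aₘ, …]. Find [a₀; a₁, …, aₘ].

[20; 10, 40]

a₀ = ⌊√404⌋ = 20.
With m₀=0, d₀=1 and mₖ₊₁ = dₖaₖ − mₖ, dₖ₊₁ = (n − mₖ₊₁²)/dₖ, aₖ₊₁ = ⌊(a₀+mₖ₊₁)/dₖ₊₁⌋:
  k=1: m=20, d=4, a=10
  k=2: m=20, d=1, a=40
d=1 and a=2a₀=40 at k=2, so the next step gives (m, d) = (20, 4) again — its k=1 value — and the period has length 2.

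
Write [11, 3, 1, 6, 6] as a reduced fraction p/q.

1869/166

Using pₖ = aₖpₖ₋₁ + pₖ₋₂ and qₖ = aₖqₖ₋₁ + qₖ₋₂:
  k=0: a=11, p=11, q=1
  k=1: a=3, p=34, q=3
  k=2: a=1, p=45, q=4
  k=3: a=6, p=304, q=27
  k=4: a=6, p=1869, q=166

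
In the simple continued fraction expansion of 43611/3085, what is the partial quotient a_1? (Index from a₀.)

7

43611 = 14·3085 + 421   →  a_0 = 14
3085 = 7·421 + 138   →  a_1 = 7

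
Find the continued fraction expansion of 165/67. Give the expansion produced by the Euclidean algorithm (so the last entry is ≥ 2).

[2; 2, 6, 5]

165 = 2*67 + 31
67 = 2*31 + 5
31 = 6*5 + 1
5 = 5*1 + 0  (stop)
So 165/67 = [2; 2, 6, 5].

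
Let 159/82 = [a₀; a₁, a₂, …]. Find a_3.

2

159 = 1·82 + 77   →  a_0 = 1
82 = 1·77 + 5   →  a_1 = 1
77 = 15·5 + 2   →  a_2 = 15
5 = 2·2 + 1   →  a_3 = 2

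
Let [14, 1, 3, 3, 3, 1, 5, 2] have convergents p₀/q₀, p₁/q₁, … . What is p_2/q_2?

Using pₖ = aₖpₖ₋₁ + pₖ₋₂, qₖ = aₖqₖ₋₁ + qₖ₋₂ (with p₋₁=1, p₋₂=0, q₋₁=0, q₋₂=1):
  k=0: a=14, p=14, q=1
  k=1: a=1, p=15, q=1
  k=2: a=3, p=59, q=4

59/4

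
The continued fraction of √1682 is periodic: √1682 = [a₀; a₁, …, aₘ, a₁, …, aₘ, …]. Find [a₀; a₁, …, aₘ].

[41; 82]

a₀ = ⌊√1682⌋ = 41.
With m₀=0, d₀=1 and mₖ₊₁ = dₖaₖ − mₖ, dₖ₊₁ = (n − mₖ₊₁²)/dₖ, aₖ₊₁ = ⌊(a₀+mₖ₊₁)/dₖ₊₁⌋:
  k=1: m=41, d=1, a=82
d=1 and a=2a₀=82 at k=1, so the next step gives (m, d) = (41, 1) again — its k=1 value — and the period has length 1.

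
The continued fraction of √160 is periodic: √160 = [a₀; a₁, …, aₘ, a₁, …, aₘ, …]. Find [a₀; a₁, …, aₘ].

a₀ = ⌊√160⌋ = 12.
With m₀=0, d₀=1 and mₖ₊₁ = dₖaₖ − mₖ, dₖ₊₁ = (n − mₖ₊₁²)/dₖ, aₖ₊₁ = ⌊(a₀+mₖ₊₁)/dₖ₊₁⌋:
  k=1: m=12, d=16, a=1
  k=2: m=4, d=9, a=1
  k=3: m=5, d=15, a=1
  k=4: m=10, d=4, a=5
  k=5: m=10, d=15, a=1
  k=6: m=5, d=9, a=1
  k=7: m=4, d=16, a=1
  k=8: m=12, d=1, a=24
d=1 and a=2a₀=24 at k=8, so the next step gives (m, d) = (12, 16) again — its k=1 value — and the period has length 8.

[12; 1, 1, 1, 5, 1, 1, 1, 24]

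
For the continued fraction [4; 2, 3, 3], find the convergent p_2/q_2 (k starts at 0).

31/7

Using pₖ = aₖpₖ₋₁ + pₖ₋₂, qₖ = aₖqₖ₋₁ + qₖ₋₂ (with p₋₁=1, p₋₂=0, q₋₁=0, q₋₂=1):
  k=0: a=4, p=4, q=1
  k=1: a=2, p=9, q=2
  k=2: a=3, p=31, q=7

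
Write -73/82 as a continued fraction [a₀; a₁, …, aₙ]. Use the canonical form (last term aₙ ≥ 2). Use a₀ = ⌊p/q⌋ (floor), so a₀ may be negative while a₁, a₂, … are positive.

[-1; 9, 9]

-73 = -1×82 + 9
82 = 9×9 + 1
9 = 9×1 + 0  (stop)
So -73/82 = [-1; 9, 9].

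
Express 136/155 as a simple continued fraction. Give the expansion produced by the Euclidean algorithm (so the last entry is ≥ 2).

136 = 0*155 + 136
155 = 1*136 + 19
136 = 7*19 + 3
19 = 6*3 + 1
3 = 3*1 + 0  (stop)
So 136/155 = [0; 1, 7, 6, 3].

[0; 1, 7, 6, 3]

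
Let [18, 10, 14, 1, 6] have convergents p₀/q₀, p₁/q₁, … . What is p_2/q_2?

2552/141

Using pₖ = aₖpₖ₋₁ + pₖ₋₂, qₖ = aₖqₖ₋₁ + qₖ₋₂ (with p₋₁=1, p₋₂=0, q₋₁=0, q₋₂=1):
  k=0: a=18, p=18, q=1
  k=1: a=10, p=181, q=10
  k=2: a=14, p=2552, q=141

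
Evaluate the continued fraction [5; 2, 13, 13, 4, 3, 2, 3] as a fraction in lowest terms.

202857/37007

Using pₖ = aₖpₖ₋₁ + pₖ₋₂ and qₖ = aₖqₖ₋₁ + qₖ₋₂:
  k=0: a=5, p=5, q=1
  k=1: a=2, p=11, q=2
  k=2: a=13, p=148, q=27
  k=3: a=13, p=1935, q=353
  k=4: a=4, p=7888, q=1439
  k=5: a=3, p=25599, q=4670
  k=6: a=2, p=59086, q=10779
  k=7: a=3, p=202857, q=37007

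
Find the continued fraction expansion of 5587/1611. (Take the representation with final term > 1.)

[3; 2, 7, 3, 8, 4]

5587 = 3·1611 + 754
1611 = 2·754 + 103
754 = 7·103 + 33
103 = 3·33 + 4
33 = 8·4 + 1
4 = 4·1 + 0  (stop)
So 5587/1611 = [3; 2, 7, 3, 8, 4].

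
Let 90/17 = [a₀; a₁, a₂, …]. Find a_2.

2

90 = 5·17 + 5   →  a_0 = 5
17 = 3·5 + 2   →  a_1 = 3
5 = 2·2 + 1   →  a_2 = 2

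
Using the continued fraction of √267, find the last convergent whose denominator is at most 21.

√267 = [16; 2, 1, 15, 1, 2, 32, …] (period length 6).
Convergents:
  p_0/q_0 = 16/1
  p_1/q_1 = 33/2
  p_2/q_2 = 49/3
  p_3/q_3 = 768/47
q_2 = 3 ≤ 21 < 47 = q_3, so the answer is 49/3.

49/3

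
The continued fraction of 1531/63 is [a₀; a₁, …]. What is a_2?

3

1531 = 24·63 + 19   →  a_0 = 24
63 = 3·19 + 6   →  a_1 = 3
19 = 3·6 + 1   →  a_2 = 3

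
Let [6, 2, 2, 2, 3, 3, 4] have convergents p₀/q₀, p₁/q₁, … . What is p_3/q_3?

77/12

Using pₖ = aₖpₖ₋₁ + pₖ₋₂, qₖ = aₖqₖ₋₁ + qₖ₋₂ (with p₋₁=1, p₋₂=0, q₋₁=0, q₋₂=1):
  k=0: a=6, p=6, q=1
  k=1: a=2, p=13, q=2
  k=2: a=2, p=32, q=5
  k=3: a=2, p=77, q=12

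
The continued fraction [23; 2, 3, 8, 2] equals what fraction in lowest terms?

2882/123

Fold from the inside: start with 2/1.
  8 + 1/2 = 17/2
  3 + 2/17 = 53/17
  2 + 17/53 = 123/53
  23 + 53/123 = 2882/123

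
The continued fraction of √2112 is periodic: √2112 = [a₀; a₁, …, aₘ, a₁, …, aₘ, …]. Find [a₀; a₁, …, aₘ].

a₀ = ⌊√2112⌋ = 45.
With m₀=0, d₀=1 and mₖ₊₁ = dₖaₖ − mₖ, dₖ₊₁ = (n − mₖ₊₁²)/dₖ, aₖ₊₁ = ⌊(a₀+mₖ₊₁)/dₖ₊₁⌋:
  k=1: m=45, d=87, a=1
  k=2: m=42, d=4, a=21
  k=3: m=42, d=87, a=1
  k=4: m=45, d=1, a=90
d=1 and a=2a₀=90 at k=4, so the next step gives (m, d) = (45, 87) again — its k=1 value — and the period has length 4.

[45; 1, 21, 1, 90]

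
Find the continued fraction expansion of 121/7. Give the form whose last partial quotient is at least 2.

[17; 3, 2]

121 = 17*7 + 2
7 = 3*2 + 1
2 = 2*1 + 0  (stop)
So 121/7 = [17; 3, 2].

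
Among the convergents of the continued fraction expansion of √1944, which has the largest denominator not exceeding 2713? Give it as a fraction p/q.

√1944 = [44; 11, 88, …] (period length 2).
Convergents:
  p_0/q_0 = 44/1
  p_1/q_1 = 485/11
  p_2/q_2 = 42724/969
  p_3/q_3 = 470449/10670
q_2 = 969 ≤ 2713 < 10670 = q_3, so the answer is 42724/969.

42724/969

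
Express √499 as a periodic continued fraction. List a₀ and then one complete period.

a₀ = ⌊√499⌋ = 22.
With m₀=0, d₀=1 and mₖ₊₁ = dₖaₖ − mₖ, dₖ₊₁ = (n − mₖ₊₁²)/dₖ, aₖ₊₁ = ⌊(a₀+mₖ₊₁)/dₖ₊₁⌋:
  k=1: m=22, d=15, a=2
  k=2: m=8, d=29, a=1
  k=3: m=21, d=2, a=21
  k=4: m=21, d=29, a=1
  k=5: m=8, d=15, a=2
  k=6: m=22, d=1, a=44
d=1 and a=2a₀=44 at k=6, so the next step gives (m, d) = (22, 15) again — its k=1 value — and the period has length 6.

[22; 2, 1, 21, 1, 2, 44]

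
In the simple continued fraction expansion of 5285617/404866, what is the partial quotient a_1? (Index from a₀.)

5285617 = 13·404866 + 22359   →  a_0 = 13
404866 = 18·22359 + 2404   →  a_1 = 18

18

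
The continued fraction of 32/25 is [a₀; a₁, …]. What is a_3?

32 = 1·25 + 7   →  a_0 = 1
25 = 3·7 + 4   →  a_1 = 3
7 = 1·4 + 3   →  a_2 = 1
4 = 1·3 + 1   →  a_3 = 1

1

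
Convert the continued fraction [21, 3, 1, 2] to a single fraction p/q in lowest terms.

234/11

Using pₖ = aₖpₖ₋₁ + pₖ₋₂ and qₖ = aₖqₖ₋₁ + qₖ₋₂:
  k=0: a=21, p=21, q=1
  k=1: a=3, p=64, q=3
  k=2: a=1, p=85, q=4
  k=3: a=2, p=234, q=11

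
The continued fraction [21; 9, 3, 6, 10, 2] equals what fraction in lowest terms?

Using pₖ = aₖpₖ₋₁ + pₖ₋₂ and qₖ = aₖqₖ₋₁ + qₖ₋₂:
  k=0: a=21, p=21, q=1
  k=1: a=9, p=190, q=9
  k=2: a=3, p=591, q=28
  k=3: a=6, p=3736, q=177
  k=4: a=10, p=37951, q=1798
  k=5: a=2, p=79638, q=3773

79638/3773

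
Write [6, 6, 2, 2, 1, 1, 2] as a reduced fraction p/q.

Fold from the inside: start with 2/1.
  1 + 1/2 = 3/2
  1 + 2/3 = 5/3
  2 + 3/5 = 13/5
  2 + 5/13 = 31/13
  6 + 13/31 = 199/31
  6 + 31/199 = 1225/199

1225/199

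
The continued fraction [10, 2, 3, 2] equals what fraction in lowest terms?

Fold from the inside: start with 2/1.
  3 + 1/2 = 7/2
  2 + 2/7 = 16/7
  10 + 7/16 = 167/16

167/16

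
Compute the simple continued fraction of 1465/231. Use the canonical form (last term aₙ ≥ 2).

[6; 2, 1, 12, 6]

1465 = 6*231 + 79
231 = 2*79 + 73
79 = 1*73 + 6
73 = 12*6 + 1
6 = 6*1 + 0  (stop)
So 1465/231 = [6; 2, 1, 12, 6].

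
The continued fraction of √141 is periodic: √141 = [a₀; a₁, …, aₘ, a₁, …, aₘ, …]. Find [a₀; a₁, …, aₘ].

[11; 1, 6, 1, 22]

a₀ = ⌊√141⌋ = 11.
With m₀=0, d₀=1 and mₖ₊₁ = dₖaₖ − mₖ, dₖ₊₁ = (n − mₖ₊₁²)/dₖ, aₖ₊₁ = ⌊(a₀+mₖ₊₁)/dₖ₊₁⌋:
  k=1: m=11, d=20, a=1
  k=2: m=9, d=3, a=6
  k=3: m=9, d=20, a=1
  k=4: m=11, d=1, a=22
d=1 and a=2a₀=22 at k=4, so the next step gives (m, d) = (11, 20) again — its k=1 value — and the period has length 4.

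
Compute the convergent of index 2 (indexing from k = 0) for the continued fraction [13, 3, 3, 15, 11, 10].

Using pₖ = aₖpₖ₋₁ + pₖ₋₂, qₖ = aₖqₖ₋₁ + qₖ₋₂ (with p₋₁=1, p₋₂=0, q₋₁=0, q₋₂=1):
  k=0: a=13, p=13, q=1
  k=1: a=3, p=40, q=3
  k=2: a=3, p=133, q=10

133/10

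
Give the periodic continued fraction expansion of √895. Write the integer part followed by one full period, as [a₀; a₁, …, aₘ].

[29; 1, 10, 1, 58]

a₀ = ⌊√895⌋ = 29.
With m₀=0, d₀=1 and mₖ₊₁ = dₖaₖ − mₖ, dₖ₊₁ = (n − mₖ₊₁²)/dₖ, aₖ₊₁ = ⌊(a₀+mₖ₊₁)/dₖ₊₁⌋:
  k=1: m=29, d=54, a=1
  k=2: m=25, d=5, a=10
  k=3: m=25, d=54, a=1
  k=4: m=29, d=1, a=58
d=1 and a=2a₀=58 at k=4, so the next step gives (m, d) = (29, 54) again — its k=1 value — and the period has length 4.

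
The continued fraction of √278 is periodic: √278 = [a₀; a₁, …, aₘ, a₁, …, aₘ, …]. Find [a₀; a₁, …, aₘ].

[16; 1, 2, 16, 2, 1, 32]

a₀ = ⌊√278⌋ = 16.
With m₀=0, d₀=1 and mₖ₊₁ = dₖaₖ − mₖ, dₖ₊₁ = (n − mₖ₊₁²)/dₖ, aₖ₊₁ = ⌊(a₀+mₖ₊₁)/dₖ₊₁⌋:
  k=1: m=16, d=22, a=1
  k=2: m=6, d=11, a=2
  k=3: m=16, d=2, a=16
  k=4: m=16, d=11, a=2
  k=5: m=6, d=22, a=1
  k=6: m=16, d=1, a=32
d=1 and a=2a₀=32 at k=6, so the next step gives (m, d) = (16, 22) again — its k=1 value — and the period has length 6.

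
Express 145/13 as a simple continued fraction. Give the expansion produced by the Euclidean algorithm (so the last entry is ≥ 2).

145 = 11*13 + 2
13 = 6*2 + 1
2 = 2*1 + 0  (stop)
So 145/13 = [11; 6, 2].

[11; 6, 2]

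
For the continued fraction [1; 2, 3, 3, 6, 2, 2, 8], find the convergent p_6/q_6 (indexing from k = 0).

Using pₖ = aₖpₖ₋₁ + pₖ₋₂, qₖ = aₖqₖ₋₁ + qₖ₋₂ (with p₋₁=1, p₋₂=0, q₋₁=0, q₋₂=1):
  k=0: a=1, p=1, q=1
  k=1: a=2, p=3, q=2
  k=2: a=3, p=10, q=7
  k=3: a=3, p=33, q=23
  k=4: a=6, p=208, q=145
  k=5: a=2, p=449, q=313
  k=6: a=2, p=1106, q=771

1106/771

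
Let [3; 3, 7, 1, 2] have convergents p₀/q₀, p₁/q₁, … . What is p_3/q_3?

Using pₖ = aₖpₖ₋₁ + pₖ₋₂, qₖ = aₖqₖ₋₁ + qₖ₋₂ (with p₋₁=1, p₋₂=0, q₋₁=0, q₋₂=1):
  k=0: a=3, p=3, q=1
  k=1: a=3, p=10, q=3
  k=2: a=7, p=73, q=22
  k=3: a=1, p=83, q=25

83/25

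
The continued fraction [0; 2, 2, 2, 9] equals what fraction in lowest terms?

47/113

Using pₖ = aₖpₖ₋₁ + pₖ₋₂ and qₖ = aₖqₖ₋₁ + qₖ₋₂:
  k=0: a=0, p=0, q=1
  k=1: a=2, p=1, q=2
  k=2: a=2, p=2, q=5
  k=3: a=2, p=5, q=12
  k=4: a=9, p=47, q=113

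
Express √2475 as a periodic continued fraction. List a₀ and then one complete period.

a₀ = ⌊√2475⌋ = 49.
With m₀=0, d₀=1 and mₖ₊₁ = dₖaₖ − mₖ, dₖ₊₁ = (n − mₖ₊₁²)/dₖ, aₖ₊₁ = ⌊(a₀+mₖ₊₁)/dₖ₊₁⌋:
  k=1: m=49, d=74, a=1
  k=2: m=25, d=25, a=2
  k=3: m=25, d=74, a=1
  k=4: m=49, d=1, a=98
d=1 and a=2a₀=98 at k=4, so the next step gives (m, d) = (49, 74) again — its k=1 value — and the period has length 4.

[49; 1, 2, 1, 98]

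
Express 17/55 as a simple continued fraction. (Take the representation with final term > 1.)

17 = 0×55 + 17
55 = 3×17 + 4
17 = 4×4 + 1
4 = 4×1 + 0  (stop)
So 17/55 = [0; 3, 4, 4].

[0; 3, 4, 4]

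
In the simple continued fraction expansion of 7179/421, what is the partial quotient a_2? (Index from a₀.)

7

7179 = 17·421 + 22   →  a_0 = 17
421 = 19·22 + 3   →  a_1 = 19
22 = 7·3 + 1   →  a_2 = 7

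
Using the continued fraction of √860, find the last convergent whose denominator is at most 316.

3871/132

√860 = [29; 3, 14, 3, 58, …] (period length 4).
Convergents:
  p_0/q_0 = 29/1
  p_1/q_1 = 88/3
  p_2/q_2 = 1261/43
  p_3/q_3 = 3871/132
  p_4/q_4 = 225779/7699
q_3 = 132 ≤ 316 < 7699 = q_4, so the answer is 3871/132.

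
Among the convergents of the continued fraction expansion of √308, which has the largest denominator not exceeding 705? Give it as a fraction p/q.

√308 = [17; 1, 1, 4, 1, 1, 34, …] (period length 6).
Convergents:
  p_0/q_0 = 17/1
  p_1/q_1 = 18/1
  p_2/q_2 = 35/2
  p_3/q_3 = 158/9
  p_4/q_4 = 193/11
  p_5/q_5 = 351/20
  p_6/q_6 = 12127/691
  p_7/q_7 = 12478/711
q_6 = 691 ≤ 705 < 711 = q_7, so the answer is 12127/691.

12127/691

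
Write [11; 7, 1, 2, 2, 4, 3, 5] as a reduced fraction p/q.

Using pₖ = aₖpₖ₋₁ + pₖ₋₂ and qₖ = aₖqₖ₋₁ + qₖ₋₂:
  k=0: a=11, p=11, q=1
  k=1: a=7, p=78, q=7
  k=2: a=1, p=89, q=8
  k=3: a=2, p=256, q=23
  k=4: a=2, p=601, q=54
  k=5: a=4, p=2660, q=239
  k=6: a=3, p=8581, q=771
  k=7: a=5, p=45565, q=4094

45565/4094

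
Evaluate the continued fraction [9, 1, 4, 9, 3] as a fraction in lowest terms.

1402/143

Using pₖ = aₖpₖ₋₁ + pₖ₋₂ and qₖ = aₖqₖ₋₁ + qₖ₋₂:
  k=0: a=9, p=9, q=1
  k=1: a=1, p=10, q=1
  k=2: a=4, p=49, q=5
  k=3: a=9, p=451, q=46
  k=4: a=3, p=1402, q=143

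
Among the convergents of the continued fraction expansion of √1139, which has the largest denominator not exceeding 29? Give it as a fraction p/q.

135/4

√1139 = [33; 1, 2, 1, 66, …] (period length 4).
Convergents:
  p_0/q_0 = 33/1
  p_1/q_1 = 34/1
  p_2/q_2 = 101/3
  p_3/q_3 = 135/4
  p_4/q_4 = 9011/267
q_3 = 4 ≤ 29 < 267 = q_4, so the answer is 135/4.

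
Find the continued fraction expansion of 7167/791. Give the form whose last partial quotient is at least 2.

7167 = 9·791 + 48
791 = 16·48 + 23
48 = 2·23 + 2
23 = 11·2 + 1
2 = 2·1 + 0  (stop)
So 7167/791 = [9; 16, 2, 11, 2].

[9; 16, 2, 11, 2]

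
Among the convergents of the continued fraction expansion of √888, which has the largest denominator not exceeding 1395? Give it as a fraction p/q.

35491/1191

√888 = [29; 1, 3, 1, 58, …] (period length 4).
Convergents:
  p_0/q_0 = 29/1
  p_1/q_1 = 30/1
  p_2/q_2 = 119/4
  p_3/q_3 = 149/5
  p_4/q_4 = 8761/294
  p_5/q_5 = 8910/299
  p_6/q_6 = 35491/1191
  p_7/q_7 = 44401/1490
q_6 = 1191 ≤ 1395 < 1490 = q_7, so the answer is 35491/1191.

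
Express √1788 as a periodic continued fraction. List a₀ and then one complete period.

[42; 3, 1, 1, 20, 1, 1, 3, 84]

a₀ = ⌊√1788⌋ = 42.
With m₀=0, d₀=1 and mₖ₊₁ = dₖaₖ − mₖ, dₖ₊₁ = (n − mₖ₊₁²)/dₖ, aₖ₊₁ = ⌊(a₀+mₖ₊₁)/dₖ₊₁⌋:
  k=1: m=42, d=24, a=3
  k=2: m=30, d=37, a=1
  k=3: m=7, d=47, a=1
  k=4: m=40, d=4, a=20
  k=5: m=40, d=47, a=1
  k=6: m=7, d=37, a=1
  k=7: m=30, d=24, a=3
  k=8: m=42, d=1, a=84
d=1 and a=2a₀=84 at k=8, so the next step gives (m, d) = (42, 24) again — its k=1 value — and the period has length 8.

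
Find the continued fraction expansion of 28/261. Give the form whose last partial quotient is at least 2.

28 = 0×261 + 28
261 = 9×28 + 9
28 = 3×9 + 1
9 = 9×1 + 0  (stop)
So 28/261 = [0; 9, 3, 9].

[0; 9, 3, 9]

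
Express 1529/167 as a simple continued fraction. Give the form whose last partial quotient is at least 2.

1529 = 9×167 + 26
167 = 6×26 + 11
26 = 2×11 + 4
11 = 2×4 + 3
4 = 1×3 + 1
3 = 3×1 + 0  (stop)
So 1529/167 = [9; 6, 2, 2, 1, 3].

[9; 6, 2, 2, 1, 3]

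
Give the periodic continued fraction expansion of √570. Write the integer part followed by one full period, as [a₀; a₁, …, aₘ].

[23; 1, 6, 1, 46]

a₀ = ⌊√570⌋ = 23.
With m₀=0, d₀=1 and mₖ₊₁ = dₖaₖ − mₖ, dₖ₊₁ = (n − mₖ₊₁²)/dₖ, aₖ₊₁ = ⌊(a₀+mₖ₊₁)/dₖ₊₁⌋:
  k=1: m=23, d=41, a=1
  k=2: m=18, d=6, a=6
  k=3: m=18, d=41, a=1
  k=4: m=23, d=1, a=46
d=1 and a=2a₀=46 at k=4, so the next step gives (m, d) = (23, 41) again — its k=1 value — and the period has length 4.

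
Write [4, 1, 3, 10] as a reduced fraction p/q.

Fold from the inside: start with 10/1.
  3 + 1/10 = 31/10
  1 + 10/31 = 41/31
  4 + 31/41 = 195/41

195/41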